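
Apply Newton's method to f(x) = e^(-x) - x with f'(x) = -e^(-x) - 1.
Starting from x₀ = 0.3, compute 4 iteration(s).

f(x) = e^(-x) - x
f'(x) = -e^(-x) - 1
x₀ = 0.3

Newton-Raphson formula: x_{n+1} = x_n - f(x_n)/f'(x_n)

Iteration 1:
  f(0.300000) = 0.440818
  f'(0.300000) = -1.740818
  x_1 = 0.300000 - 0.440818/(-1.740818) = 0.553225
Iteration 2:
  f(0.553225) = 0.021868
  f'(0.553225) = -1.575092
  x_2 = 0.553225 - 0.021868/(-1.575092) = 0.567108
Iteration 3:
  f(0.567108) = 0.000055
  f'(0.567108) = -1.567163
  x_3 = 0.567108 - 0.000055/(-1.567163) = 0.567143
Iteration 4:
  f(0.567143) = 0.000000
  f'(0.567143) = -1.567143
  x_4 = 0.567143 - 0.000000/(-1.567143) = 0.567143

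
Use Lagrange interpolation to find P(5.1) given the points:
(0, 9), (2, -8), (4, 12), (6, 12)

Lagrange interpolation formula:
P(x) = Σ yᵢ × Lᵢ(x)
where Lᵢ(x) = Π_{j≠i} (x - xⱼ)/(xᵢ - xⱼ)

L_0(5.1) = (5.1 - 2)/(0 - 2) × (5.1 - 4)/(0 - 4) × (5.1 - 6)/(0 - 6) = 0.063937
L_1(5.1) = (5.1 - 0)/(2 - 0) × (5.1 - 4)/(2 - 4) × (5.1 - 6)/(2 - 6) = -0.315562
L_2(5.1) = (5.1 - 0)/(4 - 0) × (5.1 - 2)/(4 - 2) × (5.1 - 6)/(4 - 6) = 0.889313
L_3(5.1) = (5.1 - 0)/(6 - 0) × (5.1 - 2)/(6 - 2) × (5.1 - 4)/(6 - 4) = 0.362312

P(5.1) = 9×L_0(5.1) + (-8)×L_1(5.1) + 12×L_2(5.1) + 12×L_3(5.1)
P(5.1) = 18.119438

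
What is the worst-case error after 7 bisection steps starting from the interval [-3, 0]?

Bisection error bound: |error| ≤ (b-a)/2^n
|error| ≤ (0 - (-3))/2^7 = 3/2^7
|error| ≤ 0.0234375000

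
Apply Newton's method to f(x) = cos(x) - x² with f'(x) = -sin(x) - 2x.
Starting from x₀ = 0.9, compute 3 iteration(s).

f(x) = cos(x) - x²
f'(x) = -sin(x) - 2x
x₀ = 0.9

Newton-Raphson formula: x_{n+1} = x_n - f(x_n)/f'(x_n)

Iteration 1:
  f(0.900000) = -0.188390
  f'(0.900000) = -2.583327
  x_1 = 0.900000 - (-0.188390)/(-2.583327) = 0.827075
Iteration 2:
  f(0.827075) = -0.007021
  f'(0.827075) = -2.390103
  x_2 = 0.827075 - (-0.007021)/(-2.390103) = 0.824137
Iteration 3:
  f(0.824137) = -0.000012
  f'(0.824137) = -2.382236
  x_3 = 0.824137 - (-0.000012)/(-2.382236) = 0.824132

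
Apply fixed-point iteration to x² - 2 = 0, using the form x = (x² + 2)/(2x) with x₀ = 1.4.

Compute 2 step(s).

Equation: x² - 2 = 0
Fixed-point form: x = (x² + 2)/(2x)
x₀ = 1.4

x_1 = g(1.400000) = 1.414286
x_2 = g(1.414286) = 1.414214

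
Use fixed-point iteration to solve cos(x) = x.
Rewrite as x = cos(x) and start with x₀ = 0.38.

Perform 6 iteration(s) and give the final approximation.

Equation: cos(x) = x
Fixed-point form: x = cos(x)
x₀ = 0.38

x_1 = g(0.380000) = 0.928665
x_2 = g(0.928665) = 0.598904
x_3 = g(0.598904) = 0.825954
x_4 = g(0.825954) = 0.677856
x_5 = g(0.677856) = 0.778919
x_6 = g(0.778919) = 0.711673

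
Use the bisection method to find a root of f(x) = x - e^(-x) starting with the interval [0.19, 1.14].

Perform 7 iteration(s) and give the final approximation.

f(x) = x - e^(-x)
Initial interval: [0.19, 1.14]

Iteration 1:
  c_1 = (0.190000 + 1.140000)/2 = 0.665000
  f(c_1) = f(0.665000) = 0.150726
  f(a) × f(c) < 0, new interval: [0.190000, 0.665000]
Iteration 2:
  c_2 = (0.190000 + 0.665000)/2 = 0.427500
  f(c_2) = f(0.427500) = -0.224637
  f(a) × f(c) ≥ 0, new interval: [0.427500, 0.665000]
Iteration 3:
  c_3 = (0.427500 + 0.665000)/2 = 0.546250
  f(c_3) = f(0.546250) = -0.032867
  f(a) × f(c) ≥ 0, new interval: [0.546250, 0.665000]
Iteration 4:
  c_4 = (0.546250 + 0.665000)/2 = 0.605625
  f(c_4) = f(0.605625) = 0.059892
  f(a) × f(c) < 0, new interval: [0.546250, 0.605625]
Iteration 5:
  c_5 = (0.546250 + 0.605625)/2 = 0.575937
  f(c_5) = f(0.575937) = 0.013760
  f(a) × f(c) < 0, new interval: [0.546250, 0.575937]
Iteration 6:
  c_6 = (0.546250 + 0.575937)/2 = 0.561094
  f(c_6) = f(0.561094) = -0.009491
  f(a) × f(c) ≥ 0, new interval: [0.561094, 0.575937]
Iteration 7:
  c_7 = (0.561094 + 0.575937)/2 = 0.568516
  f(c_7) = f(0.568516) = 0.002150
  f(a) × f(c) < 0, new interval: [0.561094, 0.568516]

After 7 iteration(s), the approximation is c_7 = 0.568516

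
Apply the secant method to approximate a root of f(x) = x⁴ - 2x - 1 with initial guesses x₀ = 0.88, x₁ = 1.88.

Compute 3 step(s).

f(x) = x⁴ - 2x - 1
x₀ = 0.88, x₁ = 1.88

Secant formula: x_{n+1} = x_n - f(x_n)(x_n - x_{n-1})/(f(x_n) - f(x_{n-1}))

Iteration 1:
  f(0.880000) = -2.160305
  f(1.880000) = 7.731983
  x_2 = 1.880000 - 7.731983×(1.880000 - 0.880000)/(7.731983 - (-2.160305))
       = 1.098383
Iteration 2:
  f(1.880000) = 7.731983
  f(1.098383) = -1.741257
  x_3 = 1.098383 - (-1.741257)×(1.098383 - 1.880000)/(-1.741257 - 7.731983)
       = 1.242050
Iteration 3:
  f(1.098383) = -1.741257
  f(1.242050) = -1.104212
  x_4 = 1.242050 - (-1.104212)×(1.242050 - 1.098383)/(-1.104212 - (-1.741257))
       = 1.491074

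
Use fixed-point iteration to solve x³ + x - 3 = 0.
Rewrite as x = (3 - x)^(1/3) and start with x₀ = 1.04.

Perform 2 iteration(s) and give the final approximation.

Equation: x³ + x - 3 = 0
Fixed-point form: x = (3 - x)^(1/3)
x₀ = 1.04

x_1 = g(1.040000) = 1.251465
x_2 = g(1.251465) = 1.204735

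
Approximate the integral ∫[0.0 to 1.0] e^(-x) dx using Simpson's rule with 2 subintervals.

f(x) = e^(-x)
a = 0.0, b = 1.0, n = 2
h = (b - a)/n = 0.500000

Simpson's rule: (h/3)[f(x₀) + 4f(x₁) + 2f(x₂) + ... + f(xₙ)]

x_0 = 0.0000, f(x_0) = 1.000000, coefficient = 1
x_1 = 0.5000, f(x_1) = 0.606531, coefficient = 4
x_2 = 1.0000, f(x_2) = 0.367879, coefficient = 1

I ≈ (0.500000/3) × 3.794002 = 0.632334
Exact value: 0.632121
Error: 0.000213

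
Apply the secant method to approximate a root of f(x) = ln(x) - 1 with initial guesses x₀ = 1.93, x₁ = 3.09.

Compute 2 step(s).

f(x) = ln(x) - 1
x₀ = 1.93, x₁ = 3.09

Secant formula: x_{n+1} = x_n - f(x_n)(x_n - x_{n-1})/(f(x_n) - f(x_{n-1}))

Iteration 1:
  f(1.930000) = -0.342480
  f(3.090000) = 0.128171
  x_2 = 3.090000 - 0.128171×(3.090000 - 1.930000)/(0.128171 - (-0.342480))
       = 2.774100
Iteration 2:
  f(3.090000) = 0.128171
  f(2.774100) = 0.020327
  x_3 = 2.774100 - 0.020327×(2.774100 - 3.090000)/(0.020327 - 0.128171)
       = 2.714560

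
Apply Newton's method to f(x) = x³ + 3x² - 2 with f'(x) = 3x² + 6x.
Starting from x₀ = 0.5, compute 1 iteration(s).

f(x) = x³ + 3x² - 2
f'(x) = 3x² + 6x
x₀ = 0.5

Newton-Raphson formula: x_{n+1} = x_n - f(x_n)/f'(x_n)

Iteration 1:
  f(0.500000) = -1.125000
  f'(0.500000) = 3.750000
  x_1 = 0.500000 - (-1.125000)/3.750000 = 0.800000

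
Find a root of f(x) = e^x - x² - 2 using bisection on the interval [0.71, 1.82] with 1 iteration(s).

f(x) = e^x - x² - 2
Initial interval: [0.71, 1.82]

Iteration 1:
  c_1 = (0.710000 + 1.820000)/2 = 1.265000
  f(c_1) = f(1.265000) = -0.057132
  f(a) × f(c) ≥ 0, new interval: [1.265000, 1.820000]

After 1 iteration(s), the approximation is c_1 = 1.265000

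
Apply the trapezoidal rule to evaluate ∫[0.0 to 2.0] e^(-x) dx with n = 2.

f(x) = e^(-x)
a = 0.0, b = 2.0, n = 2
h = (b - a)/n = 1.000000

Trapezoidal rule: (h/2)[f(x₀) + 2f(x₁) + 2f(x₂) + ... + f(xₙ)]

x_0 = 0.0000, f(x_0) = 1.000000, coefficient = 1
x_1 = 1.0000, f(x_1) = 0.367879, coefficient = 2
x_2 = 2.0000, f(x_2) = 0.135335, coefficient = 1

I ≈ (1.000000/2) × 1.871094 = 0.935547
Exact value: 0.864665
Error: 0.070882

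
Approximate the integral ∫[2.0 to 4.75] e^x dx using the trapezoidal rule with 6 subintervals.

f(x) = e^x
a = 2.0, b = 4.75, n = 6
h = (b - a)/n = 0.458333

Trapezoidal rule: (h/2)[f(x₀) + 2f(x₁) + 2f(x₂) + ... + f(xₙ)]

x_0 = 2.0000, f(x_0) = 7.389056, coefficient = 1
x_1 = 2.4583, f(x_1) = 11.685320, coefficient = 2
x_2 = 2.9167, f(x_2) = 18.479586, coefficient = 2
x_3 = 3.3750, f(x_3) = 29.224284, coefficient = 2
x_4 = 3.8333, f(x_4) = 46.216336, coefficient = 2
x_5 = 4.2917, f(x_5) = 73.088181, coefficient = 2
x_6 = 4.7500, f(x_6) = 115.584285, coefficient = 1

I ≈ (0.458333/2) × 480.360754 = 110.082673
Exact value: 108.195228
Error: 1.887444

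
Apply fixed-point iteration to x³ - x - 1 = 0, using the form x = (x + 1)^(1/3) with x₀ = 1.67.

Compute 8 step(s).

Equation: x³ - x - 1 = 0
Fixed-point form: x = (x + 1)^(1/3)
x₀ = 1.67

x_1 = g(1.670000) = 1.387300
x_2 = g(1.387300) = 1.336500
x_3 = g(1.336500) = 1.326952
x_4 = g(1.326952) = 1.325142
x_5 = g(1.325142) = 1.324799
x_6 = g(1.324799) = 1.324733
x_7 = g(1.324733) = 1.324721
x_8 = g(1.324721) = 1.324719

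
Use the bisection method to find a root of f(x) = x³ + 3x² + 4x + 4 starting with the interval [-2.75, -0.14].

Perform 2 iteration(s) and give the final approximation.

f(x) = x³ + 3x² + 4x + 4
Initial interval: [-2.75, -0.14]

Iteration 1:
  c_1 = (-2.750000 + (-0.140000))/2 = -1.445000
  f(c_1) = f(-1.445000) = 1.466879
  f(a) × f(c) < 0, new interval: [-2.750000, -1.445000]
Iteration 2:
  c_2 = (-2.750000 + (-1.445000))/2 = -2.097500
  f(c_2) = f(-2.097500) = -0.419446
  f(a) × f(c) ≥ 0, new interval: [-2.097500, -1.445000]

After 2 iteration(s), the approximation is c_2 = -2.097500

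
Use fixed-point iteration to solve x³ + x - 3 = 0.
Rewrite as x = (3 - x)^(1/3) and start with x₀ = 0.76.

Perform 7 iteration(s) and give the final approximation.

Equation: x³ + x - 3 = 0
Fixed-point form: x = (3 - x)^(1/3)
x₀ = 0.76

x_1 = g(0.760000) = 1.308427
x_2 = g(1.308427) = 1.191508
x_3 = g(1.191508) = 1.218350
x_4 = g(1.218350) = 1.212293
x_5 = g(1.212293) = 1.213665
x_6 = g(1.213665) = 1.213354
x_7 = g(1.213354) = 1.213425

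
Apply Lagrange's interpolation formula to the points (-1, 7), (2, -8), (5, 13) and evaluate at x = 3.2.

Lagrange interpolation formula:
P(x) = Σ yᵢ × Lᵢ(x)
where Lᵢ(x) = Π_{j≠i} (x - xⱼ)/(xᵢ - xⱼ)

L_0(3.2) = (3.2 - 2)/(-1 - 2) × (3.2 - 5)/(-1 - 5) = -0.120000
L_1(3.2) = (3.2 - (-1))/(2 - (-1)) × (3.2 - 5)/(2 - 5) = 0.840000
L_2(3.2) = (3.2 - (-1))/(5 - (-1)) × (3.2 - 2)/(5 - 2) = 0.280000

P(3.2) = 7×L_0(3.2) + (-8)×L_1(3.2) + 13×L_2(3.2)
P(3.2) = -3.920000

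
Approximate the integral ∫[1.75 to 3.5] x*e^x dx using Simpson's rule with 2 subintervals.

f(x) = x*e^x
a = 1.75, b = 3.5, n = 2
h = (b - a)/n = 0.875000

Simpson's rule: (h/3)[f(x₀) + 4f(x₁) + 2f(x₂) + ... + f(xₙ)]

x_0 = 1.7500, f(x_0) = 10.070555, coefficient = 1
x_1 = 2.6250, f(x_1) = 36.237007, coefficient = 4
x_2 = 3.5000, f(x_2) = 115.904082, coefficient = 1

I ≈ (0.875000/3) × 270.922665 = 79.019111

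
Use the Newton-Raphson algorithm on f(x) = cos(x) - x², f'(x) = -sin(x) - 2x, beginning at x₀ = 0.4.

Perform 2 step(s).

f(x) = cos(x) - x²
f'(x) = -sin(x) - 2x
x₀ = 0.4

Newton-Raphson formula: x_{n+1} = x_n - f(x_n)/f'(x_n)

Iteration 1:
  f(0.400000) = 0.761061
  f'(0.400000) = -1.189418
  x_1 = 0.400000 - 0.761061/(-1.189418) = 1.039860
Iteration 2:
  f(1.039860) = -0.574967
  f'(1.039860) = -2.942053
  x_2 = 1.039860 - (-0.574967)/(-2.942053) = 0.844429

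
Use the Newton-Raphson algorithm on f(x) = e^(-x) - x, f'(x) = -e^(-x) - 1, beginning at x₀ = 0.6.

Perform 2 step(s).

f(x) = e^(-x) - x
f'(x) = -e^(-x) - 1
x₀ = 0.6

Newton-Raphson formula: x_{n+1} = x_n - f(x_n)/f'(x_n)

Iteration 1:
  f(0.600000) = -0.051188
  f'(0.600000) = -1.548812
  x_1 = 0.600000 - (-0.051188)/(-1.548812) = 0.566950
Iteration 2:
  f(0.566950) = 0.000303
  f'(0.566950) = -1.567253
  x_2 = 0.566950 - 0.000303/(-1.567253) = 0.567143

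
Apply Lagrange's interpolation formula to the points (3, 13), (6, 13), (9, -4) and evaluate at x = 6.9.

Lagrange interpolation formula:
P(x) = Σ yᵢ × Lᵢ(x)
where Lᵢ(x) = Π_{j≠i} (x - xⱼ)/(xᵢ - xⱼ)

L_0(6.9) = (6.9 - 6)/(3 - 6) × (6.9 - 9)/(3 - 9) = -0.105000
L_1(6.9) = (6.9 - 3)/(6 - 3) × (6.9 - 9)/(6 - 9) = 0.910000
L_2(6.9) = (6.9 - 3)/(9 - 3) × (6.9 - 6)/(9 - 6) = 0.195000

P(6.9) = 13×L_0(6.9) + 13×L_1(6.9) + (-4)×L_2(6.9)
P(6.9) = 9.685000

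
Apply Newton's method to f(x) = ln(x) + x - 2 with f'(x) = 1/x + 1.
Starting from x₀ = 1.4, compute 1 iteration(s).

f(x) = ln(x) + x - 2
f'(x) = 1/x + 1
x₀ = 1.4

Newton-Raphson formula: x_{n+1} = x_n - f(x_n)/f'(x_n)

Iteration 1:
  f(1.400000) = -0.263528
  f'(1.400000) = 1.714286
  x_1 = 1.400000 - (-0.263528)/1.714286 = 1.553725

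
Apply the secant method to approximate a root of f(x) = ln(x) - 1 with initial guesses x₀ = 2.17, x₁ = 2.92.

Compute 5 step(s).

f(x) = ln(x) - 1
x₀ = 2.17, x₁ = 2.92

Secant formula: x_{n+1} = x_n - f(x_n)(x_n - x_{n-1})/(f(x_n) - f(x_{n-1}))

Iteration 1:
  f(2.170000) = -0.225273
  f(2.920000) = 0.071584
  x_2 = 2.920000 - 0.071584×(2.920000 - 2.170000)/(0.071584 - (-0.225273))
       = 2.739146
Iteration 2:
  f(2.920000) = 0.071584
  f(2.739146) = 0.007646
  x_3 = 2.739146 - 0.007646×(2.739146 - 2.920000)/(0.007646 - 0.071584)
       = 2.717518
Iteration 3:
  f(2.739146) = 0.007646
  f(2.717518) = -0.000281
  x_4 = 2.717518 - (-0.000281)×(2.717518 - 2.739146)/(-0.000281 - 0.007646)
       = 2.718285
Iteration 4:
  f(2.717518) = -0.000281
  f(2.718285) = 0.000001
  x_5 = 2.718285 - 0.000001×(2.718285 - 2.717518)/(0.000001 - (-0.000281))
       = 2.718282
Iteration 5:
  f(2.718285) = 0.000001
  f(2.718282) = 0.000000
  x_6 = 2.718282 - 0.000000×(2.718282 - 2.718285)/(0.000000 - 0.000001)
       = 2.718282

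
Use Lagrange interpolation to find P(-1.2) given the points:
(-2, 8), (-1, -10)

Lagrange interpolation formula:
P(x) = Σ yᵢ × Lᵢ(x)
where Lᵢ(x) = Π_{j≠i} (x - xⱼ)/(xᵢ - xⱼ)

L_0(-1.2) = (-1.2 - (-1))/(-2 - (-1)) = 0.200000
L_1(-1.2) = (-1.2 - (-2))/(-1 - (-2)) = 0.800000

P(-1.2) = 8×L_0(-1.2) + (-10)×L_1(-1.2)
P(-1.2) = -6.400000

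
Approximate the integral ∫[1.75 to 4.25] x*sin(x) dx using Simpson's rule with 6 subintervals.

f(x) = x*sin(x)
a = 1.75, b = 4.25, n = 6
h = (b - a)/n = 0.416667

Simpson's rule: (h/3)[f(x₀) + 4f(x₁) + 2f(x₂) + ... + f(xₙ)]

x_0 = 1.7500, f(x_0) = 1.721975, coefficient = 1
x_1 = 2.1667, f(x_1) = 1.793264, coefficient = 4
x_2 = 2.5833, f(x_2) = 1.368419, coefficient = 2
x_3 = 3.0000, f(x_3) = 0.423360, coefficient = 4
x_4 = 3.4167, f(x_4) = -0.928029, coefficient = 2
x_5 = 3.8333, f(x_5) = -2.445202, coefficient = 4
x_6 = 4.2500, f(x_6) = -3.803705, coefficient = 1

I ≈ (0.416667/3) × -2.115259 = -0.293786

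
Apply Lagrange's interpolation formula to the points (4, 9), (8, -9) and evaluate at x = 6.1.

Lagrange interpolation formula:
P(x) = Σ yᵢ × Lᵢ(x)
where Lᵢ(x) = Π_{j≠i} (x - xⱼ)/(xᵢ - xⱼ)

L_0(6.1) = (6.1 - 8)/(4 - 8) = 0.475000
L_1(6.1) = (6.1 - 4)/(8 - 4) = 0.525000

P(6.1) = 9×L_0(6.1) + (-9)×L_1(6.1)
P(6.1) = -0.450000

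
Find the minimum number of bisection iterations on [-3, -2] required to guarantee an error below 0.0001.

We need (b-a)/2^n ≤ 0.0001
(-2 - (-3))/2^n ≤ 0.0001
1/2^n ≤ 0.0001
2^n ≥ 10000
n ≥ log₂(10000) = 13.29
n ≥ 14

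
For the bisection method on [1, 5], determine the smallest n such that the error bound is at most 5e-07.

We need (b-a)/2^n ≤ 5e-07
(5 - 1)/2^n ≤ 5e-07
4/2^n ≤ 5e-07
2^n ≥ 8000000
n ≥ log₂(8000000) = 22.93
n ≥ 23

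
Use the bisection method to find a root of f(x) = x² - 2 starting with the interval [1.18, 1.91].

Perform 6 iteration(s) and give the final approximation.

f(x) = x² - 2
Initial interval: [1.18, 1.91]

Iteration 1:
  c_1 = (1.180000 + 1.910000)/2 = 1.545000
  f(c_1) = f(1.545000) = 0.387025
  f(a) × f(c) < 0, new interval: [1.180000, 1.545000]
Iteration 2:
  c_2 = (1.180000 + 1.545000)/2 = 1.362500
  f(c_2) = f(1.362500) = -0.143594
  f(a) × f(c) ≥ 0, new interval: [1.362500, 1.545000]
Iteration 3:
  c_3 = (1.362500 + 1.545000)/2 = 1.453750
  f(c_3) = f(1.453750) = 0.113389
  f(a) × f(c) < 0, new interval: [1.362500, 1.453750]
Iteration 4:
  c_4 = (1.362500 + 1.453750)/2 = 1.408125
  f(c_4) = f(1.408125) = -0.017184
  f(a) × f(c) ≥ 0, new interval: [1.408125, 1.453750]
Iteration 5:
  c_5 = (1.408125 + 1.453750)/2 = 1.430937
  f(c_5) = f(1.430937) = 0.047582
  f(a) × f(c) < 0, new interval: [1.408125, 1.430937]
Iteration 6:
  c_6 = (1.408125 + 1.430937)/2 = 1.419531
  f(c_6) = f(1.419531) = 0.015069
  f(a) × f(c) < 0, new interval: [1.408125, 1.419531]

After 6 iteration(s), the approximation is c_6 = 1.419531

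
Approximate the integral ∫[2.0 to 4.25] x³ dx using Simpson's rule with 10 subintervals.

f(x) = x³
a = 2.0, b = 4.25, n = 10
h = (b - a)/n = 0.225000

Simpson's rule: (h/3)[f(x₀) + 4f(x₁) + 2f(x₂) + ... + f(xₙ)]

x_0 = 2.0000, f(x_0) = 8.000000, coefficient = 1
x_1 = 2.2250, f(x_1) = 11.015141, coefficient = 4
x_2 = 2.4500, f(x_2) = 14.706125, coefficient = 2
x_3 = 2.6750, f(x_3) = 19.141297, coefficient = 4
x_4 = 2.9000, f(x_4) = 24.389000, coefficient = 2
x_5 = 3.1250, f(x_5) = 30.517578, coefficient = 4
x_6 = 3.3500, f(x_6) = 37.595375, coefficient = 2
x_7 = 3.5750, f(x_7) = 45.690734, coefficient = 4
x_8 = 3.8000, f(x_8) = 54.872000, coefficient = 2
x_9 = 4.0250, f(x_9) = 65.207516, coefficient = 4
x_10 = 4.2500, f(x_10) = 76.765625, coefficient = 1

I ≈ (0.225000/3) × 1034.179688 = 77.563477
Exact value: 77.563477
Error: 0.000000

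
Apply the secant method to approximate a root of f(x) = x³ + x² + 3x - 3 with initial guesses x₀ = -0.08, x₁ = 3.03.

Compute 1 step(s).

f(x) = x³ + x² + 3x - 3
x₀ = -0.08, x₁ = 3.03

Secant formula: x_{n+1} = x_n - f(x_n)(x_n - x_{n-1})/(f(x_n) - f(x_{n-1}))

Iteration 1:
  f(-0.080000) = -3.234112
  f(3.030000) = 43.089027
  x_2 = 3.030000 - 43.089027×(3.030000 - (-0.080000))/(43.089027 - (-3.234112))
       = 0.137129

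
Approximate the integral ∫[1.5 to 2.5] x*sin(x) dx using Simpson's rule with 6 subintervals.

f(x) = x*sin(x)
a = 1.5, b = 2.5, n = 6
h = (b - a)/n = 0.166667

Simpson's rule: (h/3)[f(x₀) + 4f(x₁) + 2f(x₂) + ... + f(xₙ)]

x_0 = 1.5000, f(x_0) = 1.496242, coefficient = 1
x_1 = 1.6667, f(x_1) = 1.659013, coefficient = 4
x_2 = 1.8333, f(x_2) = 1.770514, coefficient = 2
x_3 = 2.0000, f(x_3) = 1.818595, coefficient = 4
x_4 = 2.1667, f(x_4) = 1.793264, coefficient = 2
x_5 = 2.3333, f(x_5) = 1.687200, coefficient = 4
x_6 = 2.5000, f(x_6) = 1.496180, coefficient = 1

I ≈ (0.166667/3) × 30.779212 = 1.709956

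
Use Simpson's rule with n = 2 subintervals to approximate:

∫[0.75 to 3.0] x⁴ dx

f(x) = x⁴
a = 0.75, b = 3.0, n = 2
h = (b - a)/n = 1.125000

Simpson's rule: (h/3)[f(x₀) + 4f(x₁) + 2f(x₂) + ... + f(xₙ)]

x_0 = 0.7500, f(x_0) = 0.316406, coefficient = 1
x_1 = 1.8750, f(x_1) = 12.359619, coefficient = 4
x_2 = 3.0000, f(x_2) = 81.000000, coefficient = 1

I ≈ (1.125000/3) × 130.754883 = 49.033081
Exact value: 48.552539
Error: 0.480542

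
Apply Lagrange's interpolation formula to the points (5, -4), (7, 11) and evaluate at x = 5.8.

Lagrange interpolation formula:
P(x) = Σ yᵢ × Lᵢ(x)
where Lᵢ(x) = Π_{j≠i} (x - xⱼ)/(xᵢ - xⱼ)

L_0(5.8) = (5.8 - 7)/(5 - 7) = 0.600000
L_1(5.8) = (5.8 - 5)/(7 - 5) = 0.400000

P(5.8) = (-4)×L_0(5.8) + 11×L_1(5.8)
P(5.8) = 2.000000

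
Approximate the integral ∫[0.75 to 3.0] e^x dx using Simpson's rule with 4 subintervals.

f(x) = e^x
a = 0.75, b = 3.0, n = 4
h = (b - a)/n = 0.562500

Simpson's rule: (h/3)[f(x₀) + 4f(x₁) + 2f(x₂) + ... + f(xₙ)]

x_0 = 0.7500, f(x_0) = 2.117000, coefficient = 1
x_1 = 1.3125, f(x_1) = 3.715451, coefficient = 4
x_2 = 1.8750, f(x_2) = 6.520819, coefficient = 2
x_3 = 2.4375, f(x_3) = 11.444394, coefficient = 4
x_4 = 3.0000, f(x_4) = 20.085537, coefficient = 1

I ≈ (0.562500/3) × 95.883554 = 17.978166
Exact value: 17.968537
Error: 0.009629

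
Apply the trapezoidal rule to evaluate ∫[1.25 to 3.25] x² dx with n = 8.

f(x) = x²
a = 1.25, b = 3.25, n = 8
h = (b - a)/n = 0.250000

Trapezoidal rule: (h/2)[f(x₀) + 2f(x₁) + 2f(x₂) + ... + f(xₙ)]

x_0 = 1.2500, f(x_0) = 1.562500, coefficient = 1
x_1 = 1.5000, f(x_1) = 2.250000, coefficient = 2
x_2 = 1.7500, f(x_2) = 3.062500, coefficient = 2
x_3 = 2.0000, f(x_3) = 4.000000, coefficient = 2
x_4 = 2.2500, f(x_4) = 5.062500, coefficient = 2
x_5 = 2.5000, f(x_5) = 6.250000, coefficient = 2
x_6 = 2.7500, f(x_6) = 7.562500, coefficient = 2
x_7 = 3.0000, f(x_7) = 9.000000, coefficient = 2
x_8 = 3.2500, f(x_8) = 10.562500, coefficient = 1

I ≈ (0.250000/2) × 86.500000 = 10.812500
Exact value: 10.791667
Error: 0.020833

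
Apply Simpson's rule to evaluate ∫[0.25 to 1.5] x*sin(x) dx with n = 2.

f(x) = x*sin(x)
a = 0.25, b = 1.5, n = 2
h = (b - a)/n = 0.625000

Simpson's rule: (h/3)[f(x₀) + 4f(x₁) + 2f(x₂) + ... + f(xₙ)]

x_0 = 0.2500, f(x_0) = 0.061851, coefficient = 1
x_1 = 0.8750, f(x_1) = 0.671601, coefficient = 4
x_2 = 1.5000, f(x_2) = 1.496242, coefficient = 1

I ≈ (0.625000/3) × 4.244496 = 0.884270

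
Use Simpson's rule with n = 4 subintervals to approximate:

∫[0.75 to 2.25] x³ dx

f(x) = x³
a = 0.75, b = 2.25, n = 4
h = (b - a)/n = 0.375000

Simpson's rule: (h/3)[f(x₀) + 4f(x₁) + 2f(x₂) + ... + f(xₙ)]

x_0 = 0.7500, f(x_0) = 0.421875, coefficient = 1
x_1 = 1.1250, f(x_1) = 1.423828, coefficient = 4
x_2 = 1.5000, f(x_2) = 3.375000, coefficient = 2
x_3 = 1.8750, f(x_3) = 6.591797, coefficient = 4
x_4 = 2.2500, f(x_4) = 11.390625, coefficient = 1

I ≈ (0.375000/3) × 50.625000 = 6.328125
Exact value: 6.328125
Error: 0.000000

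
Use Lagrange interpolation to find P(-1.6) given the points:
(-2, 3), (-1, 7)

Lagrange interpolation formula:
P(x) = Σ yᵢ × Lᵢ(x)
where Lᵢ(x) = Π_{j≠i} (x - xⱼ)/(xᵢ - xⱼ)

L_0(-1.6) = (-1.6 - (-1))/(-2 - (-1)) = 0.600000
L_1(-1.6) = (-1.6 - (-2))/(-1 - (-2)) = 0.400000

P(-1.6) = 3×L_0(-1.6) + 7×L_1(-1.6)
P(-1.6) = 4.600000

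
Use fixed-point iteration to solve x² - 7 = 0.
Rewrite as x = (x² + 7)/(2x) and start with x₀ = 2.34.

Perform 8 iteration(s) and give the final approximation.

Equation: x² - 7 = 0
Fixed-point form: x = (x² + 7)/(2x)
x₀ = 2.34

x_1 = g(2.340000) = 2.665726
x_2 = g(2.665726) = 2.645826
x_3 = g(2.645826) = 2.645751
x_4 = g(2.645751) = 2.645751
x_5 = g(2.645751) = 2.645751
x_6 = g(2.645751) = 2.645751
x_7 = g(2.645751) = 2.645751
x_8 = g(2.645751) = 2.645751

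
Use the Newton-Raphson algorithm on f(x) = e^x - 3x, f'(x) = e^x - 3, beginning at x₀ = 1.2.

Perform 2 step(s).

f(x) = e^x - 3x
f'(x) = e^x - 3
x₀ = 1.2

Newton-Raphson formula: x_{n+1} = x_n - f(x_n)/f'(x_n)

Iteration 1:
  f(1.200000) = -0.279883
  f'(1.200000) = 0.320117
  x_1 = 1.200000 - (-0.279883)/0.320117 = 2.074315
Iteration 2:
  f(2.074315) = 1.736148
  f'(2.074315) = 4.959094
  x_2 = 2.074315 - 1.736148/4.959094 = 1.724221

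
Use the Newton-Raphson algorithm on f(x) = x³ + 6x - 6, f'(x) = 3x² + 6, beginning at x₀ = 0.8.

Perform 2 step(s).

f(x) = x³ + 6x - 6
f'(x) = 3x² + 6
x₀ = 0.8

Newton-Raphson formula: x_{n+1} = x_n - f(x_n)/f'(x_n)

Iteration 1:
  f(0.800000) = -0.688000
  f'(0.800000) = 7.920000
  x_1 = 0.800000 - (-0.688000)/7.920000 = 0.886869
Iteration 2:
  f(0.886869) = 0.018766
  f'(0.886869) = 8.359608
  x_2 = 0.886869 - 0.018766/8.359608 = 0.884624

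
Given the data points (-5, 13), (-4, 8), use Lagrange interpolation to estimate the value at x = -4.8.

Lagrange interpolation formula:
P(x) = Σ yᵢ × Lᵢ(x)
where Lᵢ(x) = Π_{j≠i} (x - xⱼ)/(xᵢ - xⱼ)

L_0(-4.8) = (-4.8 - (-4))/(-5 - (-4)) = 0.800000
L_1(-4.8) = (-4.8 - (-5))/(-4 - (-5)) = 0.200000

P(-4.8) = 13×L_0(-4.8) + 8×L_1(-4.8)
P(-4.8) = 12.000000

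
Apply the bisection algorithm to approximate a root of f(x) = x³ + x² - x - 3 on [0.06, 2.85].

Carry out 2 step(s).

f(x) = x³ + x² - x - 3
Initial interval: [0.06, 2.85]

Iteration 1:
  c_1 = (0.060000 + 2.850000)/2 = 1.455000
  f(c_1) = f(1.455000) = 0.742296
  f(a) × f(c) < 0, new interval: [0.060000, 1.455000]
Iteration 2:
  c_2 = (0.060000 + 1.455000)/2 = 0.757500
  f(c_2) = f(0.757500) = -2.749036
  f(a) × f(c) ≥ 0, new interval: [0.757500, 1.455000]

After 2 iteration(s), the approximation is c_2 = 0.757500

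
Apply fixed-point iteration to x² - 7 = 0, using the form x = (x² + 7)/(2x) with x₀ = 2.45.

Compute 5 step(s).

Equation: x² - 7 = 0
Fixed-point form: x = (x² + 7)/(2x)
x₀ = 2.45

x_1 = g(2.450000) = 2.653571
x_2 = g(2.653571) = 2.645763
x_3 = g(2.645763) = 2.645751
x_4 = g(2.645751) = 2.645751
x_5 = g(2.645751) = 2.645751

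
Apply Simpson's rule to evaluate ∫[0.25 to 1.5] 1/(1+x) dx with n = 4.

f(x) = 1/(1+x)
a = 0.25, b = 1.5, n = 4
h = (b - a)/n = 0.312500

Simpson's rule: (h/3)[f(x₀) + 4f(x₁) + 2f(x₂) + ... + f(xₙ)]

x_0 = 0.2500, f(x_0) = 0.800000, coefficient = 1
x_1 = 0.5625, f(x_1) = 0.640000, coefficient = 4
x_2 = 0.8750, f(x_2) = 0.533333, coefficient = 2
x_3 = 1.1875, f(x_3) = 0.457143, coefficient = 4
x_4 = 1.5000, f(x_4) = 0.400000, coefficient = 1

I ≈ (0.312500/3) × 6.655238 = 0.693254
Exact value: 0.693147
Error: 0.000107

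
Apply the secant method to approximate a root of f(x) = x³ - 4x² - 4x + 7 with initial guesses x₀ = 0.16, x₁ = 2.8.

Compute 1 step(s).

f(x) = x³ - 4x² - 4x + 7
x₀ = 0.16, x₁ = 2.8

Secant formula: x_{n+1} = x_n - f(x_n)(x_n - x_{n-1})/(f(x_n) - f(x_{n-1}))

Iteration 1:
  f(0.160000) = 6.261696
  f(2.800000) = -13.608000
  x_2 = 2.800000 - (-13.608000)×(2.800000 - 0.160000)/(-13.608000 - 6.261696)
       = 0.991964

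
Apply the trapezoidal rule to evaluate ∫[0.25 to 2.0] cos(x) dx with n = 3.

f(x) = cos(x)
a = 0.25, b = 2.0, n = 3
h = (b - a)/n = 0.583333

Trapezoidal rule: (h/2)[f(x₀) + 2f(x₁) + 2f(x₂) + ... + f(xₙ)]

x_0 = 0.2500, f(x_0) = 0.968912, coefficient = 1
x_1 = 0.8333, f(x_1) = 0.672412, coefficient = 2
x_2 = 1.4167, f(x_2) = 0.153520, coefficient = 2
x_3 = 2.0000, f(x_3) = -0.416147, coefficient = 1

I ≈ (0.583333/2) × 2.204630 = 0.643017
Exact value: 0.661893
Error: 0.018876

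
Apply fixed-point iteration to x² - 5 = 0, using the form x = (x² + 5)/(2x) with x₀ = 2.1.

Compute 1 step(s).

Equation: x² - 5 = 0
Fixed-point form: x = (x² + 5)/(2x)
x₀ = 2.1

x_1 = g(2.100000) = 2.240476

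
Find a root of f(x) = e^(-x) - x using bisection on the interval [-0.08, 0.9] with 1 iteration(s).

f(x) = e^(-x) - x
Initial interval: [-0.08, 0.9]

Iteration 1:
  c_1 = (-0.080000 + 0.900000)/2 = 0.410000
  f(c_1) = f(0.410000) = 0.253650
  f(a) × f(c) ≥ 0, new interval: [0.410000, 0.900000]

After 1 iteration(s), the approximation is c_1 = 0.410000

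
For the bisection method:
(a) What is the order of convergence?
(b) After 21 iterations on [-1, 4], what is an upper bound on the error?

(a) Bisection has linear (order 1) convergence; the error is halved each step.

(b) Error bound = (b-a)/2^n = (4 - (-1))/2^{21}
    = 5/2^{21}

(a) 1 (linear); (b) error ≤ 2.38e-06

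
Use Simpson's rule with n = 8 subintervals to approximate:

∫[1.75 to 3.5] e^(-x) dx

f(x) = e^(-x)
a = 1.75, b = 3.5, n = 8
h = (b - a)/n = 0.218750

Simpson's rule: (h/3)[f(x₀) + 4f(x₁) + 2f(x₂) + ... + f(xₙ)]

x_0 = 1.7500, f(x_0) = 0.173774, coefficient = 1
x_1 = 1.9688, f(x_1) = 0.139631, coefficient = 4
x_2 = 2.1875, f(x_2) = 0.112197, coefficient = 2
x_3 = 2.4062, f(x_3) = 0.090153, coefficient = 4
x_4 = 2.6250, f(x_4) = 0.072440, coefficient = 2
x_5 = 2.8438, f(x_5) = 0.058207, coefficient = 4
x_6 = 3.0625, f(x_6) = 0.046771, coefficient = 2
x_7 = 3.2812, f(x_7) = 0.037581, coefficient = 4
x_8 = 3.5000, f(x_8) = 0.030197, coefficient = 1

I ≈ (0.218750/3) × 1.969075 = 0.143578
Exact value: 0.143577
Error: 0.000002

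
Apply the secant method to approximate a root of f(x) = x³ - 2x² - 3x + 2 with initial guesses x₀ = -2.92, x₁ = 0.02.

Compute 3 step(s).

f(x) = x³ - 2x² - 3x + 2
x₀ = -2.92, x₁ = 0.02

Secant formula: x_{n+1} = x_n - f(x_n)(x_n - x_{n-1})/(f(x_n) - f(x_{n-1}))

Iteration 1:
  f(-2.920000) = -31.189888
  f(0.020000) = 1.939208
  x_2 = 0.020000 - 1.939208×(0.020000 - (-2.920000))/(1.939208 - (-31.189888))
       = -0.152093
Iteration 2:
  f(0.020000) = 1.939208
  f(-0.152093) = 2.406495
  x_3 = -0.152093 - 2.406495×(-0.152093 - 0.020000)/(2.406495 - 1.939208)
       = 0.734172
Iteration 3:
  f(-0.152093) = 2.406495
  f(0.734172) = -0.884807
  x_4 = 0.734172 - (-0.884807)×(0.734172 - (-0.152093))/(-0.884807 - 2.406495)
       = 0.495916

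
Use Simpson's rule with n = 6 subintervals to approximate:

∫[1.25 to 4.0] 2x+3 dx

f(x) = 2x+3
a = 1.25, b = 4.0, n = 6
h = (b - a)/n = 0.458333

Simpson's rule: (h/3)[f(x₀) + 4f(x₁) + 2f(x₂) + ... + f(xₙ)]

x_0 = 1.2500, f(x_0) = 5.500000, coefficient = 1
x_1 = 1.7083, f(x_1) = 6.416667, coefficient = 4
x_2 = 2.1667, f(x_2) = 7.333333, coefficient = 2
x_3 = 2.6250, f(x_3) = 8.250000, coefficient = 4
x_4 = 3.0833, f(x_4) = 9.166667, coefficient = 2
x_5 = 3.5417, f(x_5) = 10.083333, coefficient = 4
x_6 = 4.0000, f(x_6) = 11.000000, coefficient = 1

I ≈ (0.458333/3) × 148.500000 = 22.687500
Exact value: 22.687500
Error: 0.000000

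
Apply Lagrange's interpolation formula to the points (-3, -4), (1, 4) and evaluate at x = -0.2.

Lagrange interpolation formula:
P(x) = Σ yᵢ × Lᵢ(x)
where Lᵢ(x) = Π_{j≠i} (x - xⱼ)/(xᵢ - xⱼ)

L_0(-0.2) = (-0.2 - 1)/(-3 - 1) = 0.300000
L_1(-0.2) = (-0.2 - (-3))/(1 - (-3)) = 0.700000

P(-0.2) = (-4)×L_0(-0.2) + 4×L_1(-0.2)
P(-0.2) = 1.600000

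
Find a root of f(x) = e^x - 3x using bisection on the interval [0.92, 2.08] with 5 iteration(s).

f(x) = e^x - 3x
Initial interval: [0.92, 2.08]

Iteration 1:
  c_1 = (0.920000 + 2.080000)/2 = 1.500000
  f(c_1) = f(1.500000) = -0.018311
  f(a) × f(c) ≥ 0, new interval: [1.500000, 2.080000]
Iteration 2:
  c_2 = (1.500000 + 2.080000)/2 = 1.790000
  f(c_2) = f(1.790000) = 0.619452
  f(a) × f(c) < 0, new interval: [1.500000, 1.790000]
Iteration 3:
  c_3 = (1.500000 + 1.790000)/2 = 1.645000
  f(c_3) = f(1.645000) = 0.246010
  f(a) × f(c) < 0, new interval: [1.500000, 1.645000]
Iteration 4:
  c_4 = (1.500000 + 1.645000)/2 = 1.572500
  f(c_4) = f(1.572500) = 0.101180
  f(a) × f(c) < 0, new interval: [1.500000, 1.572500]
Iteration 5:
  c_5 = (1.500000 + 1.572500)/2 = 1.536250
  f(c_5) = f(1.536250) = 0.038381
  f(a) × f(c) < 0, new interval: [1.500000, 1.536250]

After 5 iteration(s), the approximation is c_5 = 1.536250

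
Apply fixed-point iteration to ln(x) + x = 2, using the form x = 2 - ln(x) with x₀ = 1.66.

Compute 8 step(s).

Equation: ln(x) + x = 2
Fixed-point form: x = 2 - ln(x)
x₀ = 1.66

x_1 = g(1.660000) = 1.493182
x_2 = g(1.493182) = 1.599090
x_3 = g(1.599090) = 1.530565
x_4 = g(1.530565) = 1.574363
x_5 = g(1.574363) = 1.546149
x_6 = g(1.546149) = 1.564233
x_7 = g(1.564233) = 1.552605
x_8 = g(1.552605) = 1.560066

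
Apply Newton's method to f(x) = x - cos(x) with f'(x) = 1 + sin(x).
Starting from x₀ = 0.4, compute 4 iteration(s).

f(x) = x - cos(x)
f'(x) = 1 + sin(x)
x₀ = 0.4

Newton-Raphson formula: x_{n+1} = x_n - f(x_n)/f'(x_n)

Iteration 1:
  f(0.400000) = -0.521061
  f'(0.400000) = 1.389418
  x_1 = 0.400000 - (-0.521061)/1.389418 = 0.775021
Iteration 2:
  f(0.775021) = 0.060615
  f'(0.775021) = 1.699731
  x_2 = 0.775021 - 0.060615/1.699731 = 0.739360
Iteration 3:
  f(0.739360) = 0.000460
  f'(0.739360) = 1.673815
  x_3 = 0.739360 - 0.000460/1.673815 = 0.739085
Iteration 4:
  f(0.739085) = 0.000000
  f'(0.739085) = 1.673612
  x_4 = 0.739085 - 0.000000/1.673612 = 0.739085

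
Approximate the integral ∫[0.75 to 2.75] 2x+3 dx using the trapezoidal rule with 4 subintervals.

f(x) = 2x+3
a = 0.75, b = 2.75, n = 4
h = (b - a)/n = 0.500000

Trapezoidal rule: (h/2)[f(x₀) + 2f(x₁) + 2f(x₂) + ... + f(xₙ)]

x_0 = 0.7500, f(x_0) = 4.500000, coefficient = 1
x_1 = 1.2500, f(x_1) = 5.500000, coefficient = 2
x_2 = 1.7500, f(x_2) = 6.500000, coefficient = 2
x_3 = 2.2500, f(x_3) = 7.500000, coefficient = 2
x_4 = 2.7500, f(x_4) = 8.500000, coefficient = 1

I ≈ (0.500000/2) × 52.000000 = 13.000000
Exact value: 13.000000
Error: 0.000000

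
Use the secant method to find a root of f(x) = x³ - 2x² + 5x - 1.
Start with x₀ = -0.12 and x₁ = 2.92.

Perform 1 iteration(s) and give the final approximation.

f(x) = x³ - 2x² + 5x - 1
x₀ = -0.12, x₁ = 2.92

Secant formula: x_{n+1} = x_n - f(x_n)(x_n - x_{n-1})/(f(x_n) - f(x_{n-1}))

Iteration 1:
  f(-0.120000) = -1.630528
  f(2.920000) = 21.444288
  x_2 = 2.920000 - 21.444288×(2.920000 - (-0.120000))/(21.444288 - (-1.630528))
       = 0.094815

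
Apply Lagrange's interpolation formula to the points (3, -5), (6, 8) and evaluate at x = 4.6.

Lagrange interpolation formula:
P(x) = Σ yᵢ × Lᵢ(x)
where Lᵢ(x) = Π_{j≠i} (x - xⱼ)/(xᵢ - xⱼ)

L_0(4.6) = (4.6 - 6)/(3 - 6) = 0.466667
L_1(4.6) = (4.6 - 3)/(6 - 3) = 0.533333

P(4.6) = (-5)×L_0(4.6) + 8×L_1(4.6)
P(4.6) = 1.933333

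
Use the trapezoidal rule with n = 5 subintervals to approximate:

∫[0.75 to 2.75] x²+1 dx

f(x) = x²+1
a = 0.75, b = 2.75, n = 5
h = (b - a)/n = 0.400000

Trapezoidal rule: (h/2)[f(x₀) + 2f(x₁) + 2f(x₂) + ... + f(xₙ)]

x_0 = 0.7500, f(x_0) = 1.562500, coefficient = 1
x_1 = 1.1500, f(x_1) = 2.322500, coefficient = 2
x_2 = 1.5500, f(x_2) = 3.402500, coefficient = 2
x_3 = 1.9500, f(x_3) = 4.802500, coefficient = 2
x_4 = 2.3500, f(x_4) = 6.522500, coefficient = 2
x_5 = 2.7500, f(x_5) = 8.562500, coefficient = 1

I ≈ (0.400000/2) × 44.225000 = 8.845000
Exact value: 8.791667
Error: 0.053333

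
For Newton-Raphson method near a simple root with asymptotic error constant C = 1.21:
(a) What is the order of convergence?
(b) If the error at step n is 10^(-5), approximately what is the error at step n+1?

(a) Newton-Raphson has quadratic (order 2) convergence near simple roots.
    This means |e_{n+1}| ≈ C|e_n|².

(b) With |e_n| = 10^(-5) and C = 1.21:
    |e_{n+1}| ≈ 1.21 × (10^(-5))² = 1.21 × 10^(-10)

(a) 2 (quadratic); (b) |e_{n+1}| ≈ 1.210e-10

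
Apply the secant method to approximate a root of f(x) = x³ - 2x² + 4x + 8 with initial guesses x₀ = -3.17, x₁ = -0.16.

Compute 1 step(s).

f(x) = x³ - 2x² + 4x + 8
x₀ = -3.17, x₁ = -0.16

Secant formula: x_{n+1} = x_n - f(x_n)(x_n - x_{n-1})/(f(x_n) - f(x_{n-1}))

Iteration 1:
  f(-3.170000) = -56.632813
  f(-0.160000) = 7.304704
  x_2 = -0.160000 - 7.304704×(-0.160000 - (-3.170000))/(7.304704 - (-56.632813))
       = -0.503885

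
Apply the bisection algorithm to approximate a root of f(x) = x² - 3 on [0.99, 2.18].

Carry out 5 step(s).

f(x) = x² - 3
Initial interval: [0.99, 2.18]

Iteration 1:
  c_1 = (0.990000 + 2.180000)/2 = 1.585000
  f(c_1) = f(1.585000) = -0.487775
  f(a) × f(c) ≥ 0, new interval: [1.585000, 2.180000]
Iteration 2:
  c_2 = (1.585000 + 2.180000)/2 = 1.882500
  f(c_2) = f(1.882500) = 0.543806
  f(a) × f(c) < 0, new interval: [1.585000, 1.882500]
Iteration 3:
  c_3 = (1.585000 + 1.882500)/2 = 1.733750
  f(c_3) = f(1.733750) = 0.005889
  f(a) × f(c) < 0, new interval: [1.585000, 1.733750]
Iteration 4:
  c_4 = (1.585000 + 1.733750)/2 = 1.659375
  f(c_4) = f(1.659375) = -0.246475
  f(a) × f(c) ≥ 0, new interval: [1.659375, 1.733750]
Iteration 5:
  c_5 = (1.659375 + 1.733750)/2 = 1.696563
  f(c_5) = f(1.696563) = -0.121676
  f(a) × f(c) ≥ 0, new interval: [1.696563, 1.733750]

After 5 iteration(s), the approximation is c_5 = 1.696563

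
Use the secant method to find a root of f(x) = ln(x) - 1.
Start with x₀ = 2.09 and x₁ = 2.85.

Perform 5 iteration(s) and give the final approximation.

f(x) = ln(x) - 1
x₀ = 2.09, x₁ = 2.85

Secant formula: x_{n+1} = x_n - f(x_n)(x_n - x_{n-1})/(f(x_n) - f(x_{n-1}))

Iteration 1:
  f(2.090000) = -0.262836
  f(2.850000) = 0.047319
  x_2 = 2.850000 - 0.047319×(2.850000 - 2.090000)/(0.047319 - (-0.262836))
       = 2.734050
Iteration 2:
  f(2.850000) = 0.047319
  f(2.734050) = 0.005784
  x_3 = 2.734050 - 0.005784×(2.734050 - 2.850000)/(0.005784 - 0.047319)
       = 2.717903
Iteration 3:
  f(2.734050) = 0.005784
  f(2.717903) = -0.000139
  x_4 = 2.717903 - (-0.000139)×(2.717903 - 2.734050)/(-0.000139 - 0.005784)
       = 2.718283
Iteration 4:
  f(2.717903) = -0.000139
  f(2.718283) = 0.000000
  x_5 = 2.718283 - 0.000000×(2.718283 - 2.717903)/(0.000000 - (-0.000139))
       = 2.718282
Iteration 5:
  f(2.718283) = 0.000000
  f(2.718282) = 0.000000
  x_6 = 2.718282 - 0.000000×(2.718282 - 2.718283)/(0.000000 - 0.000000)
       = 2.718282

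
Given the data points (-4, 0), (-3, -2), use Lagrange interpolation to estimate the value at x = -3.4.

Lagrange interpolation formula:
P(x) = Σ yᵢ × Lᵢ(x)
where Lᵢ(x) = Π_{j≠i} (x - xⱼ)/(xᵢ - xⱼ)

L_0(-3.4) = (-3.4 - (-3))/(-4 - (-3)) = 0.400000
L_1(-3.4) = (-3.4 - (-4))/(-3 - (-4)) = 0.600000

P(-3.4) = 0×L_0(-3.4) + (-2)×L_1(-3.4)
P(-3.4) = -1.200000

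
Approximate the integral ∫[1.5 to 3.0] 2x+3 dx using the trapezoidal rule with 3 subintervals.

f(x) = 2x+3
a = 1.5, b = 3.0, n = 3
h = (b - a)/n = 0.500000

Trapezoidal rule: (h/2)[f(x₀) + 2f(x₁) + 2f(x₂) + ... + f(xₙ)]

x_0 = 1.5000, f(x_0) = 6.000000, coefficient = 1
x_1 = 2.0000, f(x_1) = 7.000000, coefficient = 2
x_2 = 2.5000, f(x_2) = 8.000000, coefficient = 2
x_3 = 3.0000, f(x_3) = 9.000000, coefficient = 1

I ≈ (0.500000/2) × 45.000000 = 11.250000
Exact value: 11.250000
Error: 0.000000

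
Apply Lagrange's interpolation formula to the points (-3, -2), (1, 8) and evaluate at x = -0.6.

Lagrange interpolation formula:
P(x) = Σ yᵢ × Lᵢ(x)
where Lᵢ(x) = Π_{j≠i} (x - xⱼ)/(xᵢ - xⱼ)

L_0(-0.6) = (-0.6 - 1)/(-3 - 1) = 0.400000
L_1(-0.6) = (-0.6 - (-3))/(1 - (-3)) = 0.600000

P(-0.6) = (-2)×L_0(-0.6) + 8×L_1(-0.6)
P(-0.6) = 4.000000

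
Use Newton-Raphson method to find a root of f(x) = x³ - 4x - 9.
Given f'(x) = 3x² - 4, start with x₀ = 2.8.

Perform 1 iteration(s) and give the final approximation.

f(x) = x³ - 4x - 9
f'(x) = 3x² - 4
x₀ = 2.8

Newton-Raphson formula: x_{n+1} = x_n - f(x_n)/f'(x_n)

Iteration 1:
  f(2.800000) = 1.752000
  f'(2.800000) = 19.520000
  x_1 = 2.800000 - 1.752000/19.520000 = 2.710246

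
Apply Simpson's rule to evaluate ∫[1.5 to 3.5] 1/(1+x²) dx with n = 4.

f(x) = 1/(1+x²)
a = 1.5, b = 3.5, n = 4
h = (b - a)/n = 0.500000

Simpson's rule: (h/3)[f(x₀) + 4f(x₁) + 2f(x₂) + ... + f(xₙ)]

x_0 = 1.5000, f(x_0) = 0.307692, coefficient = 1
x_1 = 2.0000, f(x_1) = 0.200000, coefficient = 4
x_2 = 2.5000, f(x_2) = 0.137931, coefficient = 2
x_3 = 3.0000, f(x_3) = 0.100000, coefficient = 4
x_4 = 3.5000, f(x_4) = 0.075472, coefficient = 1

I ≈ (0.500000/3) × 1.859026 = 0.309838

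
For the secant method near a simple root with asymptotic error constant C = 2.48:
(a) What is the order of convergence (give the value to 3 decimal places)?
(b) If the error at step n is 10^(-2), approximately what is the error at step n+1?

(a) Secant method has superlinear convergence with order φ = (1+√5)/2 ≈ 1.618.
    This means |e_{n+1}| ≈ C|e_n|^1.618.

(b) With |e_n| = 10^(-2) and C = 2.48:
    |e_{n+1}| ≈ 2.48 × (10^(-2))^1.618 = 2.48 × 10^(-3.24)

(a) ≈ 1.618 (golden ratio); (b) |e_{n+1}| ≈ 1.440e-03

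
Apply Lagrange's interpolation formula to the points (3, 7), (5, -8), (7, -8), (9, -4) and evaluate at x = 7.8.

Lagrange interpolation formula:
P(x) = Σ yᵢ × Lᵢ(x)
where Lᵢ(x) = Π_{j≠i} (x - xⱼ)/(xᵢ - xⱼ)

L_0(7.8) = (7.8 - 5)/(3 - 5) × (7.8 - 7)/(3 - 7) × (7.8 - 9)/(3 - 9) = 0.056000
L_1(7.8) = (7.8 - 3)/(5 - 3) × (7.8 - 7)/(5 - 7) × (7.8 - 9)/(5 - 9) = -0.288000
L_2(7.8) = (7.8 - 3)/(7 - 3) × (7.8 - 5)/(7 - 5) × (7.8 - 9)/(7 - 9) = 1.008000
L_3(7.8) = (7.8 - 3)/(9 - 3) × (7.8 - 5)/(9 - 5) × (7.8 - 7)/(9 - 7) = 0.224000

P(7.8) = 7×L_0(7.8) + (-8)×L_1(7.8) + (-8)×L_2(7.8) + (-4)×L_3(7.8)
P(7.8) = -6.264000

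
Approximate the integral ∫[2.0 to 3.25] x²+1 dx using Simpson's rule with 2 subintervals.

f(x) = x²+1
a = 2.0, b = 3.25, n = 2
h = (b - a)/n = 0.625000

Simpson's rule: (h/3)[f(x₀) + 4f(x₁) + 2f(x₂) + ... + f(xₙ)]

x_0 = 2.0000, f(x_0) = 5.000000, coefficient = 1
x_1 = 2.6250, f(x_1) = 7.890625, coefficient = 4
x_2 = 3.2500, f(x_2) = 11.562500, coefficient = 1

I ≈ (0.625000/3) × 48.125000 = 10.026042
Exact value: 10.026042
Error: 0.000000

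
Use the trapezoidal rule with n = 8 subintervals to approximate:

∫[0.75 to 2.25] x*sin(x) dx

f(x) = x*sin(x)
a = 0.75, b = 2.25, n = 8
h = (b - a)/n = 0.187500

Trapezoidal rule: (h/2)[f(x₀) + 2f(x₁) + 2f(x₂) + ... + f(xₙ)]

x_0 = 0.7500, f(x_0) = 0.511229, coefficient = 1
x_1 = 0.9375, f(x_1) = 0.755701, coefficient = 2
x_2 = 1.1250, f(x_2) = 1.015051, coefficient = 2
x_3 = 1.3125, f(x_3) = 1.268960, coefficient = 2
x_4 = 1.5000, f(x_4) = 1.496242, coefficient = 2
x_5 = 1.6875, f(x_5) = 1.676021, coefficient = 2
x_6 = 1.8750, f(x_6) = 1.788911, coefficient = 2
x_7 = 2.0625, f(x_7) = 1.818155, coefficient = 2
x_8 = 2.2500, f(x_8) = 1.750665, coefficient = 1

I ≈ (0.187500/2) × 21.899977 = 2.053123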